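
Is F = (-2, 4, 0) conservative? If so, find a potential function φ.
Yes, F is conservative. φ = -2*x + 4*y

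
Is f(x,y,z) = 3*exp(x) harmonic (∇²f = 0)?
No, ∇²f = 3*exp(x)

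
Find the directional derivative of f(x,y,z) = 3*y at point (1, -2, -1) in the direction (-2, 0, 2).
0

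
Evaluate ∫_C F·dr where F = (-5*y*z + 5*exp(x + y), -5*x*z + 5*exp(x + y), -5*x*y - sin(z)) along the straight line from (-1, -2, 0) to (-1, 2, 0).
-(5 - 5*exp(4))*exp(-3)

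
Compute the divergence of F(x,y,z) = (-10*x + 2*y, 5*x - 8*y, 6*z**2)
12*z - 18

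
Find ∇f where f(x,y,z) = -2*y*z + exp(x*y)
(y*exp(x*y), x*exp(x*y) - 2*z, -2*y)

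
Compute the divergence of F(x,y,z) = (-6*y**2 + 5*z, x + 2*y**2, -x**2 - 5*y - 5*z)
4*y - 5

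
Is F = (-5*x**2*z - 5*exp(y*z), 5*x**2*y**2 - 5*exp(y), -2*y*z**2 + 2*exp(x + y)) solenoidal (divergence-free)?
No, ∇·F = 10*x**2*y - 10*x*z - 4*y*z - 5*exp(y)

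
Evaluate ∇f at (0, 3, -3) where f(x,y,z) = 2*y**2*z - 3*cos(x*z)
(0, -36, 18)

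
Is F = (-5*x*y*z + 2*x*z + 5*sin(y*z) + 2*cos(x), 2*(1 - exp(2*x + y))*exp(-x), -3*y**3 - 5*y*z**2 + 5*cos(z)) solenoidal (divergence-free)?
No, ∇·F = -15*y*z + 2*z - 2*exp(x + y) - 2*sin(x) - 5*sin(z)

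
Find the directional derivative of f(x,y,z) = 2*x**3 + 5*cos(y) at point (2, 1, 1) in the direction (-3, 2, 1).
-sqrt(14)*(5*sin(1) + 36)/7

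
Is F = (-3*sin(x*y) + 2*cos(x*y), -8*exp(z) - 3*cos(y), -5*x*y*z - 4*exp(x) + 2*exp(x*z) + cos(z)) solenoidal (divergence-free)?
No, ∇·F = -5*x*y + 2*x*exp(x*z) - 2*y*sin(x*y) - 3*y*cos(x*y) + 3*sin(y) - sin(z)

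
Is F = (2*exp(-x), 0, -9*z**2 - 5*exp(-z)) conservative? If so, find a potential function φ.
Yes, F is conservative. φ = -3*z**3 + 5*exp(-z) - 2*exp(-x)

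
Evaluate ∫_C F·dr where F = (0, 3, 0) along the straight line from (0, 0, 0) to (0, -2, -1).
-6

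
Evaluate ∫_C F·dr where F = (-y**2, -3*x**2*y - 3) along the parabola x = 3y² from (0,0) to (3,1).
-9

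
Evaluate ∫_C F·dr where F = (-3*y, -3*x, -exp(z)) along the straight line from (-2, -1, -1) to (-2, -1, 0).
-1 + exp(-1)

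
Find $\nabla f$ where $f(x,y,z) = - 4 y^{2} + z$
(0, -8*y, 1)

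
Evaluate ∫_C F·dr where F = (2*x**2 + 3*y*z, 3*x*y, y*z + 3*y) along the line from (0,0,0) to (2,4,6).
508/3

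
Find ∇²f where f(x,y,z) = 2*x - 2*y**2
-4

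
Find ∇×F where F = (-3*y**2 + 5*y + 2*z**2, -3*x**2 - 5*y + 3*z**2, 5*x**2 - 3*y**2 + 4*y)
(-6*y - 6*z + 4, -10*x + 4*z, -6*x + 6*y - 5)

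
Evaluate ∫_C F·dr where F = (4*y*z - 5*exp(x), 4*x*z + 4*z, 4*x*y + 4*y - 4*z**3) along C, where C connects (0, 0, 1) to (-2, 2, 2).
-26 - 5*exp(-2)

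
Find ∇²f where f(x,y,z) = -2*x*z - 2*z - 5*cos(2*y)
20*cos(2*y)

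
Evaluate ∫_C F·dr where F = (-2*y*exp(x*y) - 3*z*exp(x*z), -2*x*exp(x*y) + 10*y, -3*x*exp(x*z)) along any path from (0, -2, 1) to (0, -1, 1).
-15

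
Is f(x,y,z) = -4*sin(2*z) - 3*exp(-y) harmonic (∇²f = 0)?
No, ∇²f = 16*sin(2*z) - 3*exp(-y)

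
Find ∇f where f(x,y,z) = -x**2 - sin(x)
(-2*x - cos(x), 0, 0)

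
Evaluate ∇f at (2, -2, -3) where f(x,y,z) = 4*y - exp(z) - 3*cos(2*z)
(0, 4, -exp(-3) - 6*sin(6))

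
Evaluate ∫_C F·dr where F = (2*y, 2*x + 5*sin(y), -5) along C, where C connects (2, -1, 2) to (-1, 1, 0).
12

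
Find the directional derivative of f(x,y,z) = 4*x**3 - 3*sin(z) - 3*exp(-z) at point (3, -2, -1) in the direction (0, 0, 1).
-3*cos(1) + 3*E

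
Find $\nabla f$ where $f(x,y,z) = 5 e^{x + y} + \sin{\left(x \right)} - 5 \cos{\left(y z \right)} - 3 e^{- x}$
(5*exp(x + y) + cos(x) + 3*exp(-x), 5*z*sin(y*z) + 5*exp(x + y), 5*y*sin(y*z))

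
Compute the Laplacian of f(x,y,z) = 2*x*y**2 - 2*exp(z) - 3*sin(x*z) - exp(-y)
3*x**2*sin(x*z) + 4*x + 3*z**2*sin(x*z) - 2*exp(z) - exp(-y)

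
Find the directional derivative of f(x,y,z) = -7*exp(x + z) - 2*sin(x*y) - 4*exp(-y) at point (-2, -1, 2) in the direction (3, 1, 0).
sqrt(10)*(-21 + 10*cos(2) + 4*E)/10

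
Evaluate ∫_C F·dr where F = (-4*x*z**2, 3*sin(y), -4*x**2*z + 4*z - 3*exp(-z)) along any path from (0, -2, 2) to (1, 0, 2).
-11 + 3*cos(2)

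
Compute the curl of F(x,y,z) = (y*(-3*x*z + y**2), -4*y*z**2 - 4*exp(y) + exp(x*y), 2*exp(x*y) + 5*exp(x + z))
(2*x*exp(x*y) + 8*y*z, -3*x*y - 2*y*exp(x*y) - 5*exp(x + z), 3*x*z - 3*y**2 + y*exp(x*y))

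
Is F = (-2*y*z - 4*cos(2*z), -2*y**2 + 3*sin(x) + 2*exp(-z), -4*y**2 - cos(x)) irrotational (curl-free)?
No, ∇×F = (-8*y + 2*exp(-z), -2*y - sin(x) + 8*sin(2*z), 2*z + 3*cos(x))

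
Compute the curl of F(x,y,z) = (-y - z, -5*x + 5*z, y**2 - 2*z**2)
(2*y - 5, -1, -4)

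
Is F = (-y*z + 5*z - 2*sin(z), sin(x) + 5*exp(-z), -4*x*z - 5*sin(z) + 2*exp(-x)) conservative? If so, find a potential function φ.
No, ∇×F = (5*exp(-z), -y + 4*z - 2*cos(z) + 5 + 2*exp(-x), z + cos(x)) ≠ 0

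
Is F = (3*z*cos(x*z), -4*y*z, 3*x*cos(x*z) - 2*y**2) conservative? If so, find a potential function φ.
Yes, F is conservative. φ = -2*y**2*z + 3*sin(x*z)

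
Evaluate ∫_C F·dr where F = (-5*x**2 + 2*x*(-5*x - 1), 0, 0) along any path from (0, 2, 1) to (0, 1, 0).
0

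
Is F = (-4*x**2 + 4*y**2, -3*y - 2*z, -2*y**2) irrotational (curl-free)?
No, ∇×F = (2 - 4*y, 0, -8*y)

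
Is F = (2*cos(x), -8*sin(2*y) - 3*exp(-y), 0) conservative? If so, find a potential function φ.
Yes, F is conservative. φ = 2*sin(x) + 4*cos(2*y) + 3*exp(-y)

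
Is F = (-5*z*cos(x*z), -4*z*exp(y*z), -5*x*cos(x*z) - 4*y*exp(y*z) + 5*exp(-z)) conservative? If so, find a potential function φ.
Yes, F is conservative. φ = -4*exp(y*z) - 5*sin(x*z) - 5*exp(-z)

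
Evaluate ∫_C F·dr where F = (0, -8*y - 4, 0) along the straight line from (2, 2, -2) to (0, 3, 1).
-24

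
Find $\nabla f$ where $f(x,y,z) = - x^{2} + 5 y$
(-2*x, 5, 0)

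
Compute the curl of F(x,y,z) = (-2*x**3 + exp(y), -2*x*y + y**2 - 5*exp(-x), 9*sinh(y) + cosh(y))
(sinh(y) + 9*cosh(y), 0, -2*y - exp(y) + 5*exp(-x))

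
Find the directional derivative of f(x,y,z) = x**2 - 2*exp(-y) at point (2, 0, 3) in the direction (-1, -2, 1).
-4*sqrt(6)/3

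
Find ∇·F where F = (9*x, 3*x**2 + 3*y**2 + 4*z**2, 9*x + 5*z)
6*y + 14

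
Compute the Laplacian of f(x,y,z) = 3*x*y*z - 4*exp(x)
-4*exp(x)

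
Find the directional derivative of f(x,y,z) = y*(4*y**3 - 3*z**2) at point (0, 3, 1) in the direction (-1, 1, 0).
429*sqrt(2)/2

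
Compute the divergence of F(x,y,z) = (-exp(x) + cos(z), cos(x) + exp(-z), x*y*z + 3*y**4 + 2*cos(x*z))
x*y - 2*x*sin(x*z) - exp(x)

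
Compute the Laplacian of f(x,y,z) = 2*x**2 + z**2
6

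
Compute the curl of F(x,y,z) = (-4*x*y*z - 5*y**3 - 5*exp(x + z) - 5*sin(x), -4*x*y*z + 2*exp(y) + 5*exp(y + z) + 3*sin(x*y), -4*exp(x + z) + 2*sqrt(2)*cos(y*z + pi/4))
(4*x*y - 2*sqrt(2)*z*sin(y*z + pi/4) - 5*exp(y + z), -4*x*y - exp(x + z), 4*x*z + 15*y**2 - 4*y*z + 3*y*cos(x*y))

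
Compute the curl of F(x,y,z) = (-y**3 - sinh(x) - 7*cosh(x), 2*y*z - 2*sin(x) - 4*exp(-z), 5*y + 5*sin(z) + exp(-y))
(-2*y + 5 - 4*exp(-z) - exp(-y), 0, 3*y**2 - 2*cos(x))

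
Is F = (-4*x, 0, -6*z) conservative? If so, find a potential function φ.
Yes, F is conservative. φ = -2*x**2 - 3*z**2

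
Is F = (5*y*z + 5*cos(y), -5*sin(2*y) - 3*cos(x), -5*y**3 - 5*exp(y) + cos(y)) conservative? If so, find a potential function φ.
No, ∇×F = (-15*y**2 - 5*exp(y) - sin(y), 5*y, -5*z + 3*sin(x) + 5*sin(y)) ≠ 0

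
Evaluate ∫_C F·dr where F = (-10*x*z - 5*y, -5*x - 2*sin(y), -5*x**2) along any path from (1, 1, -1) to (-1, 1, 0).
5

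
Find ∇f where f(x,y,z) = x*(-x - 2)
(-2*x - 2, 0, 0)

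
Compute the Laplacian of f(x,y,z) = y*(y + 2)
2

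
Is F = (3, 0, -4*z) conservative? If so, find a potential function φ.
Yes, F is conservative. φ = 3*x - 2*z**2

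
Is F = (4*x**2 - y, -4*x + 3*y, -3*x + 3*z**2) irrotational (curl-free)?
No, ∇×F = (0, 3, -3)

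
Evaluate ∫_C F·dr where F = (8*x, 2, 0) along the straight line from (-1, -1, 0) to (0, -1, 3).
-4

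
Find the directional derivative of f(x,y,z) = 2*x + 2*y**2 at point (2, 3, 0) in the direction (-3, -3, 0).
-7*sqrt(2)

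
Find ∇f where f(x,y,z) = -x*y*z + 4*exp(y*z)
(-y*z, z*(-x + 4*exp(y*z)), y*(-x + 4*exp(y*z)))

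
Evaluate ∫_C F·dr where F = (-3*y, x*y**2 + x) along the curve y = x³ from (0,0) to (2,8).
1536/5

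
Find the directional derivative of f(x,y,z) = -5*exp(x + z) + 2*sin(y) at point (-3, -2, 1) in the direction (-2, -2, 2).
-2*sqrt(3)*cos(2)/3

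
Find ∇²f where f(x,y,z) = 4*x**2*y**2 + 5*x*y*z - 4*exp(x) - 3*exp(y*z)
8*x**2 - 3*y**2*exp(y*z) + 8*y**2 - 3*z**2*exp(y*z) - 4*exp(x)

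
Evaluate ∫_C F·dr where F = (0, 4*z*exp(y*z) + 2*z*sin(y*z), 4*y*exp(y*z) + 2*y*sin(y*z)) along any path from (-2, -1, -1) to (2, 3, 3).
-4*E + 2*cos(1) - 2*cos(9) + 4*exp(9)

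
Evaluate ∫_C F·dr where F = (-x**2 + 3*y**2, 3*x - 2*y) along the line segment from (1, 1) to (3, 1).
-8/3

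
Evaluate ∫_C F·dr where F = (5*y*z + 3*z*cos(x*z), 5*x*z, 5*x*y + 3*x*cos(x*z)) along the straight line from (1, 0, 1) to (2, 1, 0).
-3*sin(1)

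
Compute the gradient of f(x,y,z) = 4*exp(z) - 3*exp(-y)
(0, 3*exp(-y), 4*exp(z))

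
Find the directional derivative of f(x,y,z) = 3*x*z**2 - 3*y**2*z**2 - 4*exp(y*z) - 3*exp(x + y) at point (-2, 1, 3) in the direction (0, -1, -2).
sqrt(5)*(3 + 162*E + 20*exp(4))*exp(-1)/5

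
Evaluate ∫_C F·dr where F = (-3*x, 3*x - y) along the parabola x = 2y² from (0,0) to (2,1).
-9/2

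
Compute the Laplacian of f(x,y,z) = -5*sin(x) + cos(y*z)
-y**2*cos(y*z) - z**2*cos(y*z) + 5*sin(x)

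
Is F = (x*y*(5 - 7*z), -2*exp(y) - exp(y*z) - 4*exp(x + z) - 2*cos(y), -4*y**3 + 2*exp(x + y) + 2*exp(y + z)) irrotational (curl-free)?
No, ∇×F = (-12*y**2 + y*exp(y*z) + 2*exp(x + y) + 4*exp(x + z) + 2*exp(y + z), -7*x*y - 2*exp(x + y), x*(7*z - 5) - 4*exp(x + z))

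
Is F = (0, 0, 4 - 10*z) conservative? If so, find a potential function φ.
Yes, F is conservative. φ = z*(4 - 5*z)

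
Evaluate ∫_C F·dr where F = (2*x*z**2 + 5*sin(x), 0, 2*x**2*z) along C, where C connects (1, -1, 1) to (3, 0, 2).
5*cos(1) - 5*cos(3) + 35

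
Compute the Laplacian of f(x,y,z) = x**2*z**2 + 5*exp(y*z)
2*x**2 + 5*y**2*exp(y*z) + 5*z**2*exp(y*z) + 2*z**2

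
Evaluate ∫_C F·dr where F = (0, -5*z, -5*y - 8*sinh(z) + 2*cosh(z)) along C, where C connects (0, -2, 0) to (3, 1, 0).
0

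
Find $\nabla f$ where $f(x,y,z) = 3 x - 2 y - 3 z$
(3, -2, -3)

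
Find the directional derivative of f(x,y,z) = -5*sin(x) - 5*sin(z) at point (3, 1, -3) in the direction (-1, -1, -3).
20*sqrt(11)*cos(3)/11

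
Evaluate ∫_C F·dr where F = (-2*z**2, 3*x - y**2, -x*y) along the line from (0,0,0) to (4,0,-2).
-32/3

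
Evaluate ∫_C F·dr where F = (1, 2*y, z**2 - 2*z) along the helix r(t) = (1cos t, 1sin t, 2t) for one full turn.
pi**2*(-16 + 64*pi/3)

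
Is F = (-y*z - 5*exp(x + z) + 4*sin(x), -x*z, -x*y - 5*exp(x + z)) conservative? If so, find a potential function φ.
Yes, F is conservative. φ = -x*y*z - 5*exp(x + z) - 4*cos(x)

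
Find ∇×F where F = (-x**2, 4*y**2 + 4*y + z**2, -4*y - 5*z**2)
(-2*z - 4, 0, 0)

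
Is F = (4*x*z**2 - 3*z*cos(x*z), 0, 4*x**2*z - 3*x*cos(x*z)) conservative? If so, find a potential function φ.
Yes, F is conservative. φ = 2*x**2*z**2 - 3*sin(x*z)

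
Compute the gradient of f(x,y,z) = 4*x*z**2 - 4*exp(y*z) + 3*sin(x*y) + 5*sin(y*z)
(3*y*cos(x*y) + 4*z**2, 3*x*cos(x*y) - 4*z*exp(y*z) + 5*z*cos(y*z), 8*x*z - 4*y*exp(y*z) + 5*y*cos(y*z))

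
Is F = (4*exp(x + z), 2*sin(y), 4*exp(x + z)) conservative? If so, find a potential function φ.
Yes, F is conservative. φ = 4*exp(x + z) - 2*cos(y)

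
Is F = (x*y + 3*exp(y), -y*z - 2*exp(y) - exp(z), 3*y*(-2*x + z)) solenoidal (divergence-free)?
No, ∇·F = 4*y - z - 2*exp(y)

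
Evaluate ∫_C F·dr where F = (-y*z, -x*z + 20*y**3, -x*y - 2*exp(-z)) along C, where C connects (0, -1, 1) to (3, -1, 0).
2 - 2*exp(-1)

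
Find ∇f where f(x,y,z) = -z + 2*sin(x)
(2*cos(x), 0, -1)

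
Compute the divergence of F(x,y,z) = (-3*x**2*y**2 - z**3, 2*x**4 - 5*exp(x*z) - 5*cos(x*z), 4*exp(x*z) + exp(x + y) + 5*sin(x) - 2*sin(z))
-6*x*y**2 + 4*x*exp(x*z) - 2*cos(z)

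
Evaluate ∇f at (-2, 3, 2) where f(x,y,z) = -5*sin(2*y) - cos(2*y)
(0, -10*cos(6) + 2*sin(6), 0)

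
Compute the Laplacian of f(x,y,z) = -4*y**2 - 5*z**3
-30*z - 8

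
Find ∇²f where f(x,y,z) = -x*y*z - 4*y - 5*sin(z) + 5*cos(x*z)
-5*x**2*cos(x*z) - 5*z**2*cos(x*z) + 5*sin(z)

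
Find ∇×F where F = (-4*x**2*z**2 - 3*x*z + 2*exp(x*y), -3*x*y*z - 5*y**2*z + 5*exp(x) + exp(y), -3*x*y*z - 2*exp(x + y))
(3*x*y - 3*x*z + 5*y**2 - 2*exp(x + y), -8*x**2*z - 3*x + 3*y*z + 2*exp(x + y), -2*x*exp(x*y) - 3*y*z + 5*exp(x))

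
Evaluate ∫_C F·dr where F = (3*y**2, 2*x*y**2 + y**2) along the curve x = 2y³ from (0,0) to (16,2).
2408/15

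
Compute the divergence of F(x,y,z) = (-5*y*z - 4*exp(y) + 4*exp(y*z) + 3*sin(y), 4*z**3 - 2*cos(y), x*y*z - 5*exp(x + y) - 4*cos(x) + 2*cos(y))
x*y + 2*sin(y)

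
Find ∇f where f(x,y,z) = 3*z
(0, 0, 3)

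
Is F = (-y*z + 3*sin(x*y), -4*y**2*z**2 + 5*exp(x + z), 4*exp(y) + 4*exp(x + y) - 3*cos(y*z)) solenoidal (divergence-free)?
No, ∇·F = y*(-8*z**2 + 3*sin(y*z) + 3*cos(x*y))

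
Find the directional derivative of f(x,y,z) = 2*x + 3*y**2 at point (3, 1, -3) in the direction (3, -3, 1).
-12*sqrt(19)/19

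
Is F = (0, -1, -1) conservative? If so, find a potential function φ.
Yes, F is conservative. φ = -y - z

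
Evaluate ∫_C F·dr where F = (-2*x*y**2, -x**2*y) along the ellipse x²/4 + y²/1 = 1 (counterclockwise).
0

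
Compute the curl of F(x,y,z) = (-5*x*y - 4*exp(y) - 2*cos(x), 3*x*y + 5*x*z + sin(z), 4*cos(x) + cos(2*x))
(-5*x - cos(z), 4*(cos(x) + 1)*sin(x), 5*x + 3*y + 5*z + 4*exp(y))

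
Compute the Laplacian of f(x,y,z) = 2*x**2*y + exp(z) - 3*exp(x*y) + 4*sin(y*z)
-3*x**2*exp(x*y) - 4*y**2*sin(y*z) - y*(3*y*exp(x*y) - 4) - 4*z**2*sin(y*z) + exp(z)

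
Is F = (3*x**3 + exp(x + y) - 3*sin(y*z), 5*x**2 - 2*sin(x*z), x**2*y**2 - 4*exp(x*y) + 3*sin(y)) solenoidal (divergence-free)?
No, ∇·F = 9*x**2 + exp(x + y)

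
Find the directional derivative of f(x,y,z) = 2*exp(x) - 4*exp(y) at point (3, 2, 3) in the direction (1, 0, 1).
sqrt(2)*exp(3)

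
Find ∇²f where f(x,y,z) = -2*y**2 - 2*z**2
-8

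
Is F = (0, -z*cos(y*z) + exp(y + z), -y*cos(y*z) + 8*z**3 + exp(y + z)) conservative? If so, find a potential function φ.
Yes, F is conservative. φ = 2*z**4 + exp(y + z) - sin(y*z)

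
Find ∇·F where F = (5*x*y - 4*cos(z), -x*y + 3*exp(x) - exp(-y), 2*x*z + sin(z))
x + 5*y + cos(z) + exp(-y)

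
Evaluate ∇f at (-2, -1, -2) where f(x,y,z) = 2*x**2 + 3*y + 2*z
(-8, 3, 2)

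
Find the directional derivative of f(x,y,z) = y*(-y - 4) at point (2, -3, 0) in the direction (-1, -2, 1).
-2*sqrt(6)/3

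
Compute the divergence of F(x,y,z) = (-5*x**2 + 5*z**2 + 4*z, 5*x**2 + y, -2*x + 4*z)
5 - 10*x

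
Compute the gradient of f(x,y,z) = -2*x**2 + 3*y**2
(-4*x, 6*y, 0)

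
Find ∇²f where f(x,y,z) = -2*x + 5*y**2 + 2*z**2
14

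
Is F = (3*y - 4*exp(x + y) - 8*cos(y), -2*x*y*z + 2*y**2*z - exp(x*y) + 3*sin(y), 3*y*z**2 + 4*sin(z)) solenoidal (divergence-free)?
No, ∇·F = -2*x*z - x*exp(x*y) + 10*y*z - 4*exp(x + y) + 3*cos(y) + 4*cos(z)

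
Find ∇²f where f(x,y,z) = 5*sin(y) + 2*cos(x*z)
-2*x**2*cos(x*z) - 2*z**2*cos(x*z) - 5*sin(y)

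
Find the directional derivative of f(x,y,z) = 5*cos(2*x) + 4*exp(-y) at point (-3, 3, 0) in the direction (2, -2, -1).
20*sin(6)/3 + 8*exp(-3)/3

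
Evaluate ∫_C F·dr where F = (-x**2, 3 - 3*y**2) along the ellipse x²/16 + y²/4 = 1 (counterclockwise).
0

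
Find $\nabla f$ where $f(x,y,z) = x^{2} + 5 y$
(2*x, 5, 0)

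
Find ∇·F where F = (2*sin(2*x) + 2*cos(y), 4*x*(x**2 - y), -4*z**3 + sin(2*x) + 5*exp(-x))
-4*x - 12*z**2 + 4*cos(2*x)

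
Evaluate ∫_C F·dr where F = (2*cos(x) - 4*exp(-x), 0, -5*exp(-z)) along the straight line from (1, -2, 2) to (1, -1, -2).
10*sinh(2)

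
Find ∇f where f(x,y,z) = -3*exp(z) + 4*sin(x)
(4*cos(x), 0, -3*exp(z))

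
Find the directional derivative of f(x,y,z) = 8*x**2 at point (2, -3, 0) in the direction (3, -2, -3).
48*sqrt(22)/11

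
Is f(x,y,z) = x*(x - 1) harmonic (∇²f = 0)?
No, ∇²f = 2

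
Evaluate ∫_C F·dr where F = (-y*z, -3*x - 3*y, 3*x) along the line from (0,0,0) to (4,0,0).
0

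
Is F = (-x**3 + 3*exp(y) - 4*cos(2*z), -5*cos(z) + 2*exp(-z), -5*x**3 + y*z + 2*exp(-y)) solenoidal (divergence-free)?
No, ∇·F = -3*x**2 + y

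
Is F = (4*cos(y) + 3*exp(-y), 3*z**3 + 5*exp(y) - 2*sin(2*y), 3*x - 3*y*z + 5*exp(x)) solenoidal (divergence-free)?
No, ∇·F = -3*y + 5*exp(y) - 4*cos(2*y)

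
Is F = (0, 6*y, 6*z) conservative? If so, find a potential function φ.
Yes, F is conservative. φ = 3*y**2 + 3*z**2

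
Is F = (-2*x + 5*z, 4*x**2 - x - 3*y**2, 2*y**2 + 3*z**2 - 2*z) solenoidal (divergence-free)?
No, ∇·F = -6*y + 6*z - 4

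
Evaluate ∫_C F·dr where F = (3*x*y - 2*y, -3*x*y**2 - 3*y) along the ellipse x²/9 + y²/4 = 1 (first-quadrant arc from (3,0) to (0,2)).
-24 - 3*pi/2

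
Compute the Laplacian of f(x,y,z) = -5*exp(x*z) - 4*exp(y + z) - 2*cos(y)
-5*x**2*exp(x*z) - 5*z**2*exp(x*z) - 8*exp(y + z) + 2*cos(y)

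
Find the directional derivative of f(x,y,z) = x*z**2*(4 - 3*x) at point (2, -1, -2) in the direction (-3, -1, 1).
112*sqrt(11)/11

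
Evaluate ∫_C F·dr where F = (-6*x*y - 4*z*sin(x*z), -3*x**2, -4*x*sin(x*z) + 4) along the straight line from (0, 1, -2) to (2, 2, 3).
-8 + 4*cos(6)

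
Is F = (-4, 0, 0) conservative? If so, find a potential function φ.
Yes, F is conservative. φ = -4*x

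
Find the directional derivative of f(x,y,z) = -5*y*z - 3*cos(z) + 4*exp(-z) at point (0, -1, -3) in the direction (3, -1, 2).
-sqrt(14)*(6*sin(3) + 5 + 8*exp(3))/14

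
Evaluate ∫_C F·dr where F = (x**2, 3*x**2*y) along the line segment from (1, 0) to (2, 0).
7/3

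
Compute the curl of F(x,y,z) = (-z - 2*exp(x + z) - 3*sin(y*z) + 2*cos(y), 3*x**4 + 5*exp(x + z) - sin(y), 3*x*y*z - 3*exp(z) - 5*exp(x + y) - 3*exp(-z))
(3*x*z - 5*exp(x + y) - 5*exp(x + z), -3*y*z - 3*y*cos(y*z) + 5*exp(x + y) - 2*exp(x + z) - 1, 12*x**3 + 3*z*cos(y*z) + 5*exp(x + z) + 2*sin(y))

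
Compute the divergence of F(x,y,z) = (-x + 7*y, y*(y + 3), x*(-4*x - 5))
2*y + 2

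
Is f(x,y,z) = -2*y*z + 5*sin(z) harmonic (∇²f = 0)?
No, ∇²f = -5*sin(z)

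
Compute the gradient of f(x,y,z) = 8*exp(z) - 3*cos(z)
(0, 0, 8*exp(z) + 3*sin(z))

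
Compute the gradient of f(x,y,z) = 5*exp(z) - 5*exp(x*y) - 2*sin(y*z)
(-5*y*exp(x*y), -5*x*exp(x*y) - 2*z*cos(y*z), -2*y*cos(y*z) + 5*exp(z))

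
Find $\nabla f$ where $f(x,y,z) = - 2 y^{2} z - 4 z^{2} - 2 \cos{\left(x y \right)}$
(2*y*sin(x*y), 2*x*sin(x*y) - 4*y*z, -2*y**2 - 8*z)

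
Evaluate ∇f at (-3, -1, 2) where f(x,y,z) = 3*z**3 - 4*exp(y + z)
(0, -4*E, 36 - 4*E)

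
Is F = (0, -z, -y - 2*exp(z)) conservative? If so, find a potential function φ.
Yes, F is conservative. φ = -y*z - 2*exp(z)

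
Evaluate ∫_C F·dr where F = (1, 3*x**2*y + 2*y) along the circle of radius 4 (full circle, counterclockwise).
0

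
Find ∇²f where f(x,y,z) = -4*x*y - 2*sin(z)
2*sin(z)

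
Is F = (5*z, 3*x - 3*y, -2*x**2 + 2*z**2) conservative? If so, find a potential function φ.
No, ∇×F = (0, 4*x + 5, 3) ≠ 0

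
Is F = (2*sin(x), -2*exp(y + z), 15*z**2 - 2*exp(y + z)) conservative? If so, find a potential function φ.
Yes, F is conservative. φ = 5*z**3 - 2*exp(y + z) - 2*cos(x)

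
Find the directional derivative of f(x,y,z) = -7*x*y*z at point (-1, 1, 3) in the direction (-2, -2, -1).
-7/3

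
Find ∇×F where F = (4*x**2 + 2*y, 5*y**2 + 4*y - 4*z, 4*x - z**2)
(4, -4, -2)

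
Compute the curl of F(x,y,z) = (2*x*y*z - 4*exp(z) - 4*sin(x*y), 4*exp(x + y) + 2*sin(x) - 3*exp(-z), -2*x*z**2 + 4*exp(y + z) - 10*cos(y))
(4*exp(y + z) + 10*sin(y) - 3*exp(-z), 2*x*y + 2*z**2 - 4*exp(z), -2*x*z + 4*x*cos(x*y) + 4*exp(x + y) + 2*cos(x))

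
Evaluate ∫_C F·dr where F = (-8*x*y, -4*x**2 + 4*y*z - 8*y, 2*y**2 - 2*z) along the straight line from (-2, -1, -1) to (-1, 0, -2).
-13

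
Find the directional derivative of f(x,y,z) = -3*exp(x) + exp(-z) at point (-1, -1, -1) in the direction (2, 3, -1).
sqrt(14)*(-6 + exp(2))*exp(-1)/14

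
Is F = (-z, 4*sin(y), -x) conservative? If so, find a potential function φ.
Yes, F is conservative. φ = -x*z - 4*cos(y)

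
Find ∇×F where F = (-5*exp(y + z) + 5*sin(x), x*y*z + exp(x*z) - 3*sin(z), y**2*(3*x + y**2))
(5*x*y - x*exp(x*z) + 4*y**3 + 3*cos(z), -3*y**2 - 5*exp(y + z), y*z + z*exp(x*z) + 5*exp(y + z))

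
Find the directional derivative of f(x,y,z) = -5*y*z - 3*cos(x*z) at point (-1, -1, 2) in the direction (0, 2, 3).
sqrt(13)*(-5 + 9*sin(2))/13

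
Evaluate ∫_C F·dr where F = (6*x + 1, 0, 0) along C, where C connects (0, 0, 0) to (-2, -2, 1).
10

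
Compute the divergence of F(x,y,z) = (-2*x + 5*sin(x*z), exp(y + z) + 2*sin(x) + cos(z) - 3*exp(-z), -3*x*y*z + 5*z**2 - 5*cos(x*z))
-3*x*y + 5*x*sin(x*z) + 5*z*cos(x*z) + 10*z + exp(y + z) - 2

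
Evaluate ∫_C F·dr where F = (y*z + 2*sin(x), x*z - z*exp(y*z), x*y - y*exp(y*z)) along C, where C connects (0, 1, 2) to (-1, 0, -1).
-2*cos(1) + 1 + exp(2)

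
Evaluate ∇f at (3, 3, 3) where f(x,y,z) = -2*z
(0, 0, -2)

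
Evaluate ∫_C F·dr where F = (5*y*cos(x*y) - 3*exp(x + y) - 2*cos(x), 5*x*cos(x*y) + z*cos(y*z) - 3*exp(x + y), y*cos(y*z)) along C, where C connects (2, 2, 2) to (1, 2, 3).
-3*exp(3) - 2*sin(1) + sin(6) - 6*sin(4) + 7*sin(2) + 3*exp(4)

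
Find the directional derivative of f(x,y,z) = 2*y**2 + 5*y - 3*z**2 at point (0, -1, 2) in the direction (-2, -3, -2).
21*sqrt(17)/17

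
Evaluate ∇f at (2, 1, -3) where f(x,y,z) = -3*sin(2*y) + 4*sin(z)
(0, -6*cos(2), 4*cos(3))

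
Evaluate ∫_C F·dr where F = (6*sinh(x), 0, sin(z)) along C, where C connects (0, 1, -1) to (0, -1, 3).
cos(1) - cos(3)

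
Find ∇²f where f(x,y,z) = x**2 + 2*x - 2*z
2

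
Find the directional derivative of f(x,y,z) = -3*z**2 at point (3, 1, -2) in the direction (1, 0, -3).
-18*sqrt(10)/5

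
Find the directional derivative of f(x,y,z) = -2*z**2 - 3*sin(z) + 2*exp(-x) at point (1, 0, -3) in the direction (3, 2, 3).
3*sqrt(22)*(-2 + 3*E*(4 - cos(3)))*exp(-1)/22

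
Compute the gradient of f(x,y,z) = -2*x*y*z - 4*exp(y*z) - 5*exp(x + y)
(-2*y*z - 5*exp(x + y), -2*x*z - 4*z*exp(y*z) - 5*exp(x + y), 2*y*(-x - 2*exp(y*z)))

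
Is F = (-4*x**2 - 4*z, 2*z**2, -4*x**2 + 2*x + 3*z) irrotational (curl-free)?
No, ∇×F = (-4*z, 8*x - 6, 0)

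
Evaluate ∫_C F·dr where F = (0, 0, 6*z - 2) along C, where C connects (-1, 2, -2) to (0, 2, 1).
-15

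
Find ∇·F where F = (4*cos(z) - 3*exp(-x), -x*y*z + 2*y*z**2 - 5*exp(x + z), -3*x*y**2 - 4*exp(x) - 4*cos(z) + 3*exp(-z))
-x*z + 2*z**2 + 4*sin(z) - 3*exp(-z) + 3*exp(-x)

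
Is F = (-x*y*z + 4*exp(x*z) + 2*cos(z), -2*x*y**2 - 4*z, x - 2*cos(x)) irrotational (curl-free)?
No, ∇×F = (4, -x*y + 4*x*exp(x*z) - 2*sin(x) - 2*sin(z) - 1, x*z - 2*y**2)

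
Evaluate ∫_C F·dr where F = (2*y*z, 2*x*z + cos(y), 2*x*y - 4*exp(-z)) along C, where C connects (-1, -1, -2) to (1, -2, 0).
-4*exp(2) - sin(2) + sin(1) + 8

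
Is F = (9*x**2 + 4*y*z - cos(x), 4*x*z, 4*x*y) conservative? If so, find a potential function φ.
Yes, F is conservative. φ = 3*x**3 + 4*x*y*z - sin(x)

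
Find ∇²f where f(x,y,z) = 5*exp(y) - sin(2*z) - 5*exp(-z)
5*exp(y) + 4*sin(2*z) - 5*exp(-z)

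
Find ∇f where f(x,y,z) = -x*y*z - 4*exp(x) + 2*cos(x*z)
(-y*z - 2*z*sin(x*z) - 4*exp(x), -x*z, -x*(y + 2*sin(x*z)))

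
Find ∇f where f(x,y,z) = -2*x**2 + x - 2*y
(1 - 4*x, -2, 0)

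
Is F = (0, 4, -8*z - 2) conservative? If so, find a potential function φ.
Yes, F is conservative. φ = 4*y - 4*z**2 - 2*z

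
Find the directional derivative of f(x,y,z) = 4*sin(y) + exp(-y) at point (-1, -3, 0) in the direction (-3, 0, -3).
0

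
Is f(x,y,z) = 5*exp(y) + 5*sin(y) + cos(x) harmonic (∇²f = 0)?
No, ∇²f = 5*exp(y) - 5*sin(y) - cos(x)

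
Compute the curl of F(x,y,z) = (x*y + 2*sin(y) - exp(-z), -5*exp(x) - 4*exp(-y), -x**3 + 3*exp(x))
(0, 3*x**2 - 3*exp(x) + exp(-z), -x - 5*exp(x) - 2*cos(y))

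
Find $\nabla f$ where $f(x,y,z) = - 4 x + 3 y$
(-4, 3, 0)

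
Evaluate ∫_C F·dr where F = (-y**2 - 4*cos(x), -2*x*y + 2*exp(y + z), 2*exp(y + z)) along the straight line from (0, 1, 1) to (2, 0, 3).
-2*exp(2) - 4*sin(2) + 2*exp(3)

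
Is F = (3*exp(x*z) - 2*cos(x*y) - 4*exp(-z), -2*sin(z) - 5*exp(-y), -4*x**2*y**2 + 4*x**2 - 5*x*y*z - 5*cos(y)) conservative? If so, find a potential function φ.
No, ∇×F = (-8*x**2*y - 5*x*z + 5*sin(y) + 2*cos(z), 8*x*y**2 + 3*x*exp(x*z) - 8*x + 5*y*z + 4*exp(-z), -2*x*sin(x*y)) ≠ 0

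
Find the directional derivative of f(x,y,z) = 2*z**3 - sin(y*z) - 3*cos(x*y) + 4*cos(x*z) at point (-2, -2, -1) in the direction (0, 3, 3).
sqrt(2)*(3*cos(2) - 6*sin(4) + 6 + 8*sin(2))/2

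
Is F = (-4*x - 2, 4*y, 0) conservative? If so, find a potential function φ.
Yes, F is conservative. φ = -2*x**2 - 2*x + 2*y**2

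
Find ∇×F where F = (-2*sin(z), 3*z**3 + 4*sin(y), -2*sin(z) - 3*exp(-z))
(-9*z**2, -2*cos(z), 0)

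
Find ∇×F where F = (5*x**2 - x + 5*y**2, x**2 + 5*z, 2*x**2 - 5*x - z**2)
(-5, 5 - 4*x, 2*x - 10*y)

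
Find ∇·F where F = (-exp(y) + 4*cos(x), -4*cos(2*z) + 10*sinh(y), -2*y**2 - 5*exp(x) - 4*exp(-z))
-4*sin(x) + 10*cosh(y) + 4*exp(-z)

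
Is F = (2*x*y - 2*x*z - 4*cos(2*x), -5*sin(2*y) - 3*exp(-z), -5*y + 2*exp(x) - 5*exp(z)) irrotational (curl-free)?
No, ∇×F = (-5 - 3*exp(-z), -2*x - 2*exp(x), -2*x)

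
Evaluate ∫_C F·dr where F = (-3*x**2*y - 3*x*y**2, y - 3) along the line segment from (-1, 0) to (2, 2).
-65/2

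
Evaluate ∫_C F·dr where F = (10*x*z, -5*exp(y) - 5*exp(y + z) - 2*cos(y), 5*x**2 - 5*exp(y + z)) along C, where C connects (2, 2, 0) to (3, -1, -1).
-45 - 5*exp(-1) - 5*exp(-2) + 2*sin(1) + 2*sin(2) + 10*exp(2)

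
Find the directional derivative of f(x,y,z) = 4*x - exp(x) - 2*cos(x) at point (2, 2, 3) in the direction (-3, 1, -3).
3*sqrt(19)*(-4 - 2*sin(2) + exp(2))/19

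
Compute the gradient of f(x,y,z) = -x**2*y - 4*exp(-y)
(-2*x*y, -x**2 + 4*exp(-y), 0)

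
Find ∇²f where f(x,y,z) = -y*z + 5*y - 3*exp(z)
-3*exp(z)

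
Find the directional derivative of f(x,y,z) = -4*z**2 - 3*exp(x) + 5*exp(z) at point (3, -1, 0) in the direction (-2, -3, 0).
6*sqrt(13)*exp(3)/13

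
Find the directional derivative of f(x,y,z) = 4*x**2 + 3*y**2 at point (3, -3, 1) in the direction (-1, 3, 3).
-78*sqrt(19)/19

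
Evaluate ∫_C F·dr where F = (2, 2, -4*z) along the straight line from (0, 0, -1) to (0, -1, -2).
-8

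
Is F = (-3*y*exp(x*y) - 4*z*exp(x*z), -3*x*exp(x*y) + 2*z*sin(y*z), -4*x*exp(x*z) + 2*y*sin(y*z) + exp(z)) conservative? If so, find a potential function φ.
Yes, F is conservative. φ = exp(z) - 3*exp(x*y) - 4*exp(x*z) - 2*cos(y*z)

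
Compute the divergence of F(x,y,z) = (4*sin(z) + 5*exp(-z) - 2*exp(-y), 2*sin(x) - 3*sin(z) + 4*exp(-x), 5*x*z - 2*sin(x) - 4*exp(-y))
5*x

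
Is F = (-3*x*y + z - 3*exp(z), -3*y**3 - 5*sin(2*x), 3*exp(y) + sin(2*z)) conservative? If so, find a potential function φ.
No, ∇×F = (3*exp(y), 1 - 3*exp(z), 3*x - 10*cos(2*x)) ≠ 0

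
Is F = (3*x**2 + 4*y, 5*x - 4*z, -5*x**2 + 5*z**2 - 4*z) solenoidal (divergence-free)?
No, ∇·F = 6*x + 10*z - 4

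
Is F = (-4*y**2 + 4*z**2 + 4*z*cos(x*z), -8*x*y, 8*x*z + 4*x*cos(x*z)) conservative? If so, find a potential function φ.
Yes, F is conservative. φ = -4*x*y**2 + 4*x*z**2 + 4*sin(x*z)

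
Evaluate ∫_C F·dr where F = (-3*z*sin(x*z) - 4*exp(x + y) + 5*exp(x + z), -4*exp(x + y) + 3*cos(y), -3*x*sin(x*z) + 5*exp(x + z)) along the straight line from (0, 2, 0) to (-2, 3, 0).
-4*E - 5 - 3*sin(2) + 3*sin(3) + 5*exp(-2) + 4*exp(2)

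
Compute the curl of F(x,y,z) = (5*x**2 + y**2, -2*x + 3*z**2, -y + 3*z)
(-6*z - 1, 0, -2*y - 2)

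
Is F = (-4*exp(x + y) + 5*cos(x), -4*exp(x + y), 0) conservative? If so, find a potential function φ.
Yes, F is conservative. φ = -4*exp(x + y) + 5*sin(x)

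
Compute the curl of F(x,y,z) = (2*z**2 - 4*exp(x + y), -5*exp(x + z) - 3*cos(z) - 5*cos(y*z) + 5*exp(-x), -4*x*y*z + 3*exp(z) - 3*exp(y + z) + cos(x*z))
(-4*x*z - 5*y*sin(y*z) + 5*exp(x + z) - 3*exp(y + z) - 3*sin(z), z*(4*y + sin(x*z) + 4), ((4*exp(x + y) - 5*exp(x + z))*exp(x) - 5)*exp(-x))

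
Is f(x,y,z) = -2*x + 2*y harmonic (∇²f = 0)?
Yes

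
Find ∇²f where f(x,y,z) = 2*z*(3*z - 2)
12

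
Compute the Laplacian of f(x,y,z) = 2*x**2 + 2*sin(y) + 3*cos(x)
-2*sin(y) - 3*cos(x) + 4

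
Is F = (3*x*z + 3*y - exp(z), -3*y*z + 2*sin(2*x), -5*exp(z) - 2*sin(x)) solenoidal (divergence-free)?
No, ∇·F = -5*exp(z)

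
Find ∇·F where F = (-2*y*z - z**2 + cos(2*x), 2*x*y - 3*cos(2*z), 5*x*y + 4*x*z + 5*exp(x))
6*x - 2*sin(2*x)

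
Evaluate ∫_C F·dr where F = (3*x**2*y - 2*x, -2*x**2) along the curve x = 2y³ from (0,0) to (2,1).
72/35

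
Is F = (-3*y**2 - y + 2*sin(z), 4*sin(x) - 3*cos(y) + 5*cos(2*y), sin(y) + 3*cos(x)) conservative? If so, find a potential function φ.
No, ∇×F = (cos(y), 3*sin(x) + 2*cos(z), 6*y + 4*cos(x) + 1) ≠ 0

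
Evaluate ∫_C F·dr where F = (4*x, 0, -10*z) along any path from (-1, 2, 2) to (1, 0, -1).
15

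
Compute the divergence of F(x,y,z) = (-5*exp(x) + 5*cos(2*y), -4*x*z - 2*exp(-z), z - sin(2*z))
-5*exp(x) - 2*cos(2*z) + 1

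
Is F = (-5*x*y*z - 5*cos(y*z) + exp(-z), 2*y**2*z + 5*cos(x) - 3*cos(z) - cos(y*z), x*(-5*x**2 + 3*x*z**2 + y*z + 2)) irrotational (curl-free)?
No, ∇×F = (x*z - 2*y**2 - y*sin(y*z) - 3*sin(z), 15*x**2 - 5*x*y - 6*x*z**2 - y*z + 5*y*sin(y*z) - 2 - exp(-z), 5*x*z - 5*z*sin(y*z) - 5*sin(x))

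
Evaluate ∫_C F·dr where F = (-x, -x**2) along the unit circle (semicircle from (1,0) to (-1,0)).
0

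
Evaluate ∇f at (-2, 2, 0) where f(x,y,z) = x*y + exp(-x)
(2 - exp(2), -2, 0)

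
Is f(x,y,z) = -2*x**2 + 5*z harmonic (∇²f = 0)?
No, ∇²f = -4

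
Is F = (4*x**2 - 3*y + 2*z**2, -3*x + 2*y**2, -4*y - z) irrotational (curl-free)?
No, ∇×F = (-4, 4*z, 0)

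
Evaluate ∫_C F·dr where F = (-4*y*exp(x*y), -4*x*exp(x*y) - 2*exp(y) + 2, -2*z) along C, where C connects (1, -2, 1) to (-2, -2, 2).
-4*exp(4) - 3 + 4*exp(-2)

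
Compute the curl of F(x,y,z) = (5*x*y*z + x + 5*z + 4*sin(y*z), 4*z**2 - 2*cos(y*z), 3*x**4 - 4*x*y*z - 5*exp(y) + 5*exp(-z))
(-4*x*z - 2*y*sin(y*z) - 8*z - 5*exp(y), -12*x**3 + 5*x*y + 4*y*z + 4*y*cos(y*z) + 5, -z*(5*x + 4*cos(y*z)))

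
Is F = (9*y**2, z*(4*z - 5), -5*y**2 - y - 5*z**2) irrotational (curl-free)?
No, ∇×F = (-10*y - 8*z + 4, 0, -18*y)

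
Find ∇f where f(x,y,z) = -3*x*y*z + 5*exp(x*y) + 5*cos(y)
(y*(-3*z + 5*exp(x*y)), -3*x*z + 5*x*exp(x*y) - 5*sin(y), -3*x*y)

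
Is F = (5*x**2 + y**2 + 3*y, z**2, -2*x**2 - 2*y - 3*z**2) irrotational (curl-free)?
No, ∇×F = (-2*z - 2, 4*x, -2*y - 3)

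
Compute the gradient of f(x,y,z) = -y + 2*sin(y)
(0, 2*cos(y) - 1, 0)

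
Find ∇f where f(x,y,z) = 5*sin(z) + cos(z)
(0, 0, -sin(z) + 5*cos(z))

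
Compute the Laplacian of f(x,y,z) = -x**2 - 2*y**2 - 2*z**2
-10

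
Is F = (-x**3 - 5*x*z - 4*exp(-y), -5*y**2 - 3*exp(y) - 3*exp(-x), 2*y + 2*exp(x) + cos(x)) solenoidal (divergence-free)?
No, ∇·F = -3*x**2 - 10*y - 5*z - 3*exp(y)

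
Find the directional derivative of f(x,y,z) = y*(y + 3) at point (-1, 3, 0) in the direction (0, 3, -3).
9*sqrt(2)/2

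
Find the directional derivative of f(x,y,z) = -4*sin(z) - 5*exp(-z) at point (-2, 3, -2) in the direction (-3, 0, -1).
sqrt(10)*(-5*exp(2) + 4*cos(2))/10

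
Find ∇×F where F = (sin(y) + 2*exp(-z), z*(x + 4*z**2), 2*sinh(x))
(-x - 12*z**2, -2*cosh(x) - 2*exp(-z), z - cos(y))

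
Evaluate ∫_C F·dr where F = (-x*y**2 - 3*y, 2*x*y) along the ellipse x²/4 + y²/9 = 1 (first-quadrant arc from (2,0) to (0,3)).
9*pi/2 + 21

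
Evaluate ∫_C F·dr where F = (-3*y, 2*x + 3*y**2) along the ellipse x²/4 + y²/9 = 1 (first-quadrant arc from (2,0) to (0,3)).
15*pi/2 + 27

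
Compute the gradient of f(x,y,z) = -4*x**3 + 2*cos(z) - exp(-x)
(-12*x**2 + exp(-x), 0, -2*sin(z))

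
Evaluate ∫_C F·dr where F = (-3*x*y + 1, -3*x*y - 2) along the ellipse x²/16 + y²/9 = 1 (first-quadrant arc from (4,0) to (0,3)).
2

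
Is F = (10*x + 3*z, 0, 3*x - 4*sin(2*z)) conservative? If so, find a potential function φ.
Yes, F is conservative. φ = 5*x**2 + 3*x*z + 2*cos(2*z)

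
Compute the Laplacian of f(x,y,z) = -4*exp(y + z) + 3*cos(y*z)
-3*y**2*cos(y*z) - 3*z**2*cos(y*z) - 8*exp(y + z)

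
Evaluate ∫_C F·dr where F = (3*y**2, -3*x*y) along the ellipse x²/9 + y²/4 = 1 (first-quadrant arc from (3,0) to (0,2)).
-36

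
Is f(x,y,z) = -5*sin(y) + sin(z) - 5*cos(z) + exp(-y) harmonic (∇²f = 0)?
No, ∇²f = 5*sin(y) - sin(z) + 5*cos(z) + exp(-y)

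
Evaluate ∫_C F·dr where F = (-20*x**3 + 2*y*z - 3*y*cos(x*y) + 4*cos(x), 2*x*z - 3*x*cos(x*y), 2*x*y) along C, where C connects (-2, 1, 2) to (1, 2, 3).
-2*sin(2) + 4*sin(1) + 95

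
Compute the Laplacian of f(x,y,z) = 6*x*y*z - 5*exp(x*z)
5*(-x**2 - z**2)*exp(x*z)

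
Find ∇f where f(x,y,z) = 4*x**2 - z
(8*x, 0, -1)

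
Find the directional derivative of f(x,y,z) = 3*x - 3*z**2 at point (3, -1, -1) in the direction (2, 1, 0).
6*sqrt(5)/5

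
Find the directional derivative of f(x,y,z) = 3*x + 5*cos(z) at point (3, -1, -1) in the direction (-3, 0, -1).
-sqrt(10)*(5*sin(1) + 9)/10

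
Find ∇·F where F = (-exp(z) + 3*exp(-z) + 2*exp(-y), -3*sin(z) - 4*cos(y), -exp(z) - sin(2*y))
-exp(z) + 4*sin(y)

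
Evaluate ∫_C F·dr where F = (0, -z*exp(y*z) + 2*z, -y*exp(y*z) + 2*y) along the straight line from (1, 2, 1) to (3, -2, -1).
0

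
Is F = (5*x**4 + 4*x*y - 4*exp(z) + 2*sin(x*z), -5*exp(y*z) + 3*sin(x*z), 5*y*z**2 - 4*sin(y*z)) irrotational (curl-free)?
No, ∇×F = (-3*x*cos(x*z) + 5*y*exp(y*z) + 5*z**2 - 4*z*cos(y*z), 2*x*cos(x*z) - 4*exp(z), -4*x + 3*z*cos(x*z))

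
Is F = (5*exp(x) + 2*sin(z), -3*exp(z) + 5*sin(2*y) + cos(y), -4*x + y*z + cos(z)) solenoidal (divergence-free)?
No, ∇·F = y + 5*exp(x) - sin(y) - sin(z) + 10*cos(2*y)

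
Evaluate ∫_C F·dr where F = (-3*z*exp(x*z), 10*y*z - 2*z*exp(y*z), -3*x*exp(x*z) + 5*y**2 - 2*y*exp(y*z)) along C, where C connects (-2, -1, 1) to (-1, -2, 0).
-10 + 3*exp(-2) + 2*exp(-1)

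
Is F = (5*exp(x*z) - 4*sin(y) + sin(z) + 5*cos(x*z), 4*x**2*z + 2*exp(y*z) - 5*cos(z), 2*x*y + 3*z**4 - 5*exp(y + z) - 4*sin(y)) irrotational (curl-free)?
No, ∇×F = (-4*x**2 + 2*x - 2*y*exp(y*z) - 5*exp(y + z) - 5*sin(z) - 4*cos(y), 5*x*exp(x*z) - 5*x*sin(x*z) - 2*y + cos(z), 8*x*z + 4*cos(y))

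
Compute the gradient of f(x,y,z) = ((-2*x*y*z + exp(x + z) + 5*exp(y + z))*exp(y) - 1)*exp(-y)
(-2*y*z + exp(x + z), -2*x*z + 5*exp(y + z) + exp(-y), -2*x*y + exp(x + z) + 5*exp(y + z))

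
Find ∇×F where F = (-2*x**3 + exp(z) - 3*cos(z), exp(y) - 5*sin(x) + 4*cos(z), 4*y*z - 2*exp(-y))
(4*z + 4*sin(z) + 2*exp(-y), exp(z) + 3*sin(z), -5*cos(x))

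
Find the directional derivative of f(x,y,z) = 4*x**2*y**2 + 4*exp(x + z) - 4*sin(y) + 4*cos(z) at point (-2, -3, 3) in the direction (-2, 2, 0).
2*sqrt(2)*(-E - cos(3) + 12)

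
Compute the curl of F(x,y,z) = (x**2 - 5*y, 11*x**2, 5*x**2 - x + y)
(1, 1 - 10*x, 22*x + 5)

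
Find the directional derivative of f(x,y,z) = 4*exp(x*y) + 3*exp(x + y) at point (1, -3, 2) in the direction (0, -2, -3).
2*sqrt(13)*(-3*E - 4)*exp(-3)/13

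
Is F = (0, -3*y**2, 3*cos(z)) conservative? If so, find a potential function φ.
Yes, F is conservative. φ = -y**3 + 3*sin(z)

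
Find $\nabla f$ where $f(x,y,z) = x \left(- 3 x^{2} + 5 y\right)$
(-9*x**2 + 5*y, 5*x, 0)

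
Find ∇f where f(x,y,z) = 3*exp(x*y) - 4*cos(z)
(3*y*exp(x*y), 3*x*exp(x*y), 4*sin(z))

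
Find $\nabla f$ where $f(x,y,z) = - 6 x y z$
(-6*y*z, -6*x*z, -6*x*y)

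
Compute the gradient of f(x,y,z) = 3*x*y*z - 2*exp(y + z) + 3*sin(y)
(3*y*z, 3*x*z - 2*exp(y + z) + 3*cos(y), 3*x*y - 2*exp(y + z))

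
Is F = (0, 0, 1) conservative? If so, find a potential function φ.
Yes, F is conservative. φ = z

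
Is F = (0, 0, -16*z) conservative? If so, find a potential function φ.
Yes, F is conservative. φ = -8*z**2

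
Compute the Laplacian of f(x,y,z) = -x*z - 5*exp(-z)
-5*exp(-z)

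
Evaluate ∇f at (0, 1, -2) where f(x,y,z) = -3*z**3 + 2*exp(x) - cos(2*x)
(2, 0, -36)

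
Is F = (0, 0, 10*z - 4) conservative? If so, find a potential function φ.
Yes, F is conservative. φ = z*(5*z - 4)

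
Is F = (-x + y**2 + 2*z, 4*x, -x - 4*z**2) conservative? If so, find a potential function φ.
No, ∇×F = (0, 3, 4 - 2*y) ≠ 0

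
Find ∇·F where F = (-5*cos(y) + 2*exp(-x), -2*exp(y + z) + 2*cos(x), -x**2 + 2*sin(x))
-(2*exp(x + y + z) + 2)*exp(-x)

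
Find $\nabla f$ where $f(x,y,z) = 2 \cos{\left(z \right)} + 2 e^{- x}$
(-2*exp(-x), 0, -2*sin(z))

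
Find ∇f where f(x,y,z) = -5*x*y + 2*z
(-5*y, -5*x, 2)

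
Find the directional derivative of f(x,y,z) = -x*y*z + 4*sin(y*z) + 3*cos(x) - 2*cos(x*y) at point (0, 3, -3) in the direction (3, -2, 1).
9*sqrt(14)*(4*cos(9) + 3)/14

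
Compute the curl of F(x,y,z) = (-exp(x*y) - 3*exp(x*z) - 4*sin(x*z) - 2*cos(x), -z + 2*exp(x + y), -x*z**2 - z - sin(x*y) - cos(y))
(-x*cos(x*y) + sin(y) + 1, -3*x*exp(x*z) - 4*x*cos(x*z) + y*cos(x*y) + z**2, x*exp(x*y) + 2*exp(x + y))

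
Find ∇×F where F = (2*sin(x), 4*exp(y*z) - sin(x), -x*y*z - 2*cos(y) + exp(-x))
(-x*z - 4*y*exp(y*z) + 2*sin(y), y*z + exp(-x), -cos(x))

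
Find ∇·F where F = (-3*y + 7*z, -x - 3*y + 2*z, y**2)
-3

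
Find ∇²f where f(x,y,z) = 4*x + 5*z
0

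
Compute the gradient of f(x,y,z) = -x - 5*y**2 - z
(-1, -10*y, -1)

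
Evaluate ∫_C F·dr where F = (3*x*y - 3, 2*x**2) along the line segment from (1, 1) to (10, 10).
1638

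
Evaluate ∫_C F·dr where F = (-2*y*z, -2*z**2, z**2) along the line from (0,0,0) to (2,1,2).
-8/3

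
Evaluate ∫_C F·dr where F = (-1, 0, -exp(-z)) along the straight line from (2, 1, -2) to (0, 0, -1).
-exp(2) + 2 + E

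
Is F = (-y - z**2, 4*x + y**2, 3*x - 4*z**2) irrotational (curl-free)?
No, ∇×F = (0, -2*z - 3, 5)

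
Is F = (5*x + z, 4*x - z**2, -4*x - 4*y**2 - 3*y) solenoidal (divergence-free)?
No, ∇·F = 5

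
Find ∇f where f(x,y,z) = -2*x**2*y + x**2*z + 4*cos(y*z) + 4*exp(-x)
(-4*x*y + 2*x*z - 4*exp(-x), -2*x**2 - 4*z*sin(y*z), x**2 - 4*y*sin(y*z))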